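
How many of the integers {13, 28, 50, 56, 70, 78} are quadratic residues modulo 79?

2

(13/79) = +1 → QR.
(28/79) = -1 → non-residue.
(50/79) = +1 → QR.
(56/79) = -1 → non-residue.
(70/79) = -1 → non-residue.
(78/79) = -1 → non-residue.
Total quadratic residues among the 6: 2.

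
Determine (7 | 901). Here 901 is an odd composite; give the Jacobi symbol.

Reciprocity: 7 ≡ 3 and 901 ≡ 1 (mod 4), so (7/901) = +(901/7).
Reduce top mod 7: now compute (5/7).
Reciprocity: 5 ≡ 1 and 7 ≡ 3 (mod 4), so (5/7) = +(7/5).
Reduce top mod 5: now compute (2/5).
Pull out 2: since 5 ≡ 5 (mod 8), (2/5) = -1.
Reached (1/5) = 1. Collecting the sign flips along the way, the symbol is -1.

-1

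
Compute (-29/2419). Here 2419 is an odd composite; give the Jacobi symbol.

First reduce: -29 ≡ 2390 (mod 2419).
Pull out 2: since 2419 ≡ 3 (mod 8), (2/2419) = -1.
Reciprocity: 1195 ≡ 3 and 2419 ≡ 3 (mod 4), so (1195/2419) = −(2419/1195).
Reduce top mod 1195: now compute (29/1195).
Reciprocity: 29 ≡ 1 and 1195 ≡ 3 (mod 4), so (29/1195) = +(1195/29).
Reduce top mod 29: now compute (6/29).
Pull out 2: since 29 ≡ 5 (mod 8), (2/29) = -1.
Reciprocity: 3 ≡ 3 and 29 ≡ 1 (mod 4), so (3/29) = +(29/3).
Reduce top mod 3: now compute (2/3).
Pull out 2: since 3 ≡ 3 (mod 8), (2/3) = -1.
Reached (1/3) = 1. Collecting the sign flips along the way, the symbol is +1.

1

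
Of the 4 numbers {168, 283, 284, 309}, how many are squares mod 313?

2

(168/313) = -1 → non-residue.
(283/313) = -1 → non-residue.
(284/313) = +1 → QR.
(309/313) = +1 → QR.
Total quadratic residues among the 4: 2.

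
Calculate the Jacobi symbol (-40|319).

First reduce: -40 ≡ 279 (mod 319).
Reciprocity: 279 ≡ 3 and 319 ≡ 3 (mod 4), so (279/319) = −(319/279).
Reduce top mod 279: now compute (40/279).
Pull out 2^3: since 279 ≡ 7 (mod 8), (2/279) = +1, so (2/279)^3 = +1.
Reciprocity: 5 ≡ 1 and 279 ≡ 3 (mod 4), so (5/279) = +(279/5).
Reduce top mod 5: now compute (4/5).
Pull out 2^2: since 5 ≡ 5 (mod 8), (2/5) = -1, so (2/5)^2 = +1.
Reached (1/5) = 1. Collecting the sign flips along the way, the symbol is -1.

-1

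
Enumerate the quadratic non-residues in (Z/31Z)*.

Square k = 1,…,15 (k and 31−k give the same square):
1²=1, 2²=4, 3²=9, 4²=16, 5²=25, 6²≡5, 7²≡18, 8²≡2, 9²≡19, 10²≡7, 11²≡28, 12²≡20, 13²≡14, 14²≡10, 15²≡8 (mod 31).
The residues are {1, 2, 4, 5, 7, 8, 9, 10, 14, 16, 18, 19, 20, 25, 28}; the non-residues are the remaining 15 nonzero classes.

3,6,11,12,13,15,17,21,22,23,24,26,27,29,30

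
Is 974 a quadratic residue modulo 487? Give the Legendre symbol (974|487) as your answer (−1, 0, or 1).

0

First reduce: 974 ≡ 0 (mod 487).
Top reduces to 0: gcd > 1, so the symbol is 0.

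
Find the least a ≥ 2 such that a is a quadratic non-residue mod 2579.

2

(2/2579) = −1, so 2 is the smallest positive non-residue mod 2579.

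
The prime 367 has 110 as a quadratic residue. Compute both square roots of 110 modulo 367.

117, 250

Since 367 ≡ 3 (mod 4), a square root of 110 is 110^((367+1)/4) = 110^92 mod 367.
Repeated squaring: 110^2≡356, 110^4≡121, 110^8≡328, 110^16≡53, 110^32≡240, 110^64≡348 (mod 367).
110^92 = 110^(64+16+8+4) ≡ 117 (mod 367).
Check: 117² = 13689 ≡ 110 (mod 367). The two roots are 117 and 250.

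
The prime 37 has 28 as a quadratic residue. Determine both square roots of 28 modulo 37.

18, 19

37 ≡ 1 (mod 4), so we find a root by search.
Trying successive values, 18² = 324 ≡ 28 (mod 37). The other root is 37 − 18 = 19.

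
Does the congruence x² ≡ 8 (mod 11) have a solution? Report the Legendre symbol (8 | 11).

Pull out 2^3: since 11 ≡ 3 (mod 8), (2/11) = -1, so (2/11)^3 = -1.
Reached (1/11) = 1. Collecting the sign flips along the way, the symbol is -1.

-1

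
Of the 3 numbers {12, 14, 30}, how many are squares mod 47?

2

(12/47) = +1 → QR.
(14/47) = +1 → QR.
(30/47) = -1 → non-residue.
Total quadratic residues among the 3: 2.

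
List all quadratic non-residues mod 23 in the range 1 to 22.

Square k = 1,…,11 (k and 23−k give the same square):
1²=1, 2²=4, 3²=9, 4²=16, 5²≡2, 6²≡13, 7²≡3, 8²≡18, 9²≡12, 10²≡8, 11²≡6 (mod 23).
The residues are {1, 2, 3, 4, 6, 8, 9, 12, 13, 16, 18}; the non-residues are the remaining 11 nonzero classes.

5 7 10 11 14 15 17 19 20 21 22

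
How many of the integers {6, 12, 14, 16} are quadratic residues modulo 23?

(6/23) = +1 → QR.
(12/23) = +1 → QR.
(14/23) = -1 → non-residue.
(16/23) = +1 → QR.
Total quadratic residues among the 4: 3.

3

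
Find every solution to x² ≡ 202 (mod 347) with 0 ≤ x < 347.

152, 195

Since 347 ≡ 3 (mod 4), a square root of 202 is 202^((347+1)/4) = 202^87 mod 347.
Repeated squaring: 202^2≡205, 202^4≡38, 202^8≡56, 202^16≡13, 202^32≡169, 202^64≡107 (mod 347).
202^87 = 202^(64+16+4+2+1) ≡ 152 (mod 347).
Check: 152² = 23104 ≡ 202 (mod 347). The two roots are 152 and 195.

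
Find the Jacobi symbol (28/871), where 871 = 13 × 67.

1

Pull out 2^2: since 871 ≡ 7 (mod 8), (2/871) = +1, so (2/871)^2 = +1.
Reciprocity: 7 ≡ 3 and 871 ≡ 3 (mod 4), so (7/871) = −(871/7).
Reduce top mod 7: now compute (3/7).
Reciprocity: 3 ≡ 3 and 7 ≡ 3 (mod 4), so (3/7) = −(7/3).
Reduce top mod 3: now compute (1/3).
Reached (1/3) = 1. Collecting the sign flips along the way, the symbol is +1.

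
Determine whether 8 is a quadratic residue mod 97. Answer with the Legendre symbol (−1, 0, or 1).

1

Euler's criterion: (8/97) ≡ 8^48 (mod 97).
8^2 ≡ 64 (mod 97)
8^4 ≡ 22 (mod 97)
8^8 ≡ 96 (mod 97)
8^16 ≡ 1 (mod 97)
8^32 ≡ 1 (mod 97)
8^48 = 8^(32+16) ≡ 1 (mod 97).
Result is 1, so (8/97) = 1.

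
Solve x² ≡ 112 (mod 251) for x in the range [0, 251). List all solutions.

83, 168

Since 251 ≡ 3 (mod 4), a square root of 112 is 112^((251+1)/4) = 112^63 mod 251.
Repeated squaring: 112^2≡245, 112^4≡36, 112^8≡41, 112^16≡175, 112^32≡3 (mod 251).
112^63 = 112^(32+16+8+4+2+1) ≡ 83 (mod 251).
Check: 83² = 6889 ≡ 112 (mod 251). The two roots are 83 and 168.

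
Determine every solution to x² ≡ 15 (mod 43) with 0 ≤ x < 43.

12, 31

Since 43 ≡ 3 (mod 4), a square root of 15 is 15^((43+1)/4) = 15^11 mod 43.
Repeated squaring: 15^2≡10, 15^4≡14, 15^8≡24 (mod 43).
15^11 = 15^(8+2+1) ≡ 31 (mod 43).
Check: 31² = 961 ≡ 15 (mod 43). The two roots are 12 and 31.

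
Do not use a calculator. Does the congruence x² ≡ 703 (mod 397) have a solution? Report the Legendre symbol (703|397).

Euler's criterion: (703/397) ≡ 306^198 (mod 397).
306^2 ≡ 341 (mod 397)
306^4 ≡ 357 (mod 397)
306^8 ≡ 12 (mod 397)
306^16 ≡ 144 (mod 397)
306^32 ≡ 92 (mod 397)
306^64 ≡ 127 (mod 397)
306^128 ≡ 249 (mod 397)
306^198 = 306^(128+64+4+2) ≡ 1 (mod 397).
Result is 1, so (703/397) = 1.

1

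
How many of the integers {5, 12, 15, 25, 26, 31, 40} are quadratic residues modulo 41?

(5/41) = +1 → QR.
(12/41) = -1 → non-residue.
(15/41) = -1 → non-residue.
(25/41) = +1 → QR.
(26/41) = -1 → non-residue.
(31/41) = +1 → QR.
(40/41) = +1 → QR.
Total quadratic residues among the 7: 4.

4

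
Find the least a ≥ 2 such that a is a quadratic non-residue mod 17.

3

(2/17) = +1, so 2 is a residue.
(3/17) = −1, so 3 is the smallest positive non-residue mod 17.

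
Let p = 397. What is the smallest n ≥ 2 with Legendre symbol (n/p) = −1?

2

(2/397) = −1, so 2 is the smallest positive non-residue mod 397.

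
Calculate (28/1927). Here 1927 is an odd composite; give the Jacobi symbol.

Pull out 2^2: since 1927 ≡ 7 (mod 8), (2/1927) = +1, so (2/1927)^2 = +1.
Reciprocity: 7 ≡ 3 and 1927 ≡ 3 (mod 4), so (7/1927) = −(1927/7).
Reduce top mod 7: now compute (2/7).
Pull out 2: since 7 ≡ 7 (mod 8), (2/7) = +1.
Reached (1/7) = 1. Collecting the sign flips along the way, the symbol is -1.

-1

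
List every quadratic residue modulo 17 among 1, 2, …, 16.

Square k = 1,…,8 (k and 17−k give the same square):
1²=1, 2²=4, 3²=9, 4²=16, 5²≡8, 6²≡2, 7²≡15, 8²≡13 (mod 17).
So the quadratic residues mod 17 are {1, 2, 4, 8, 9, 13, 15, 16}.

1, 2, 4, 8, 9, 13, 15, 16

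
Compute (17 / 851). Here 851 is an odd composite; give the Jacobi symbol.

Reciprocity: 17 ≡ 1 and 851 ≡ 3 (mod 4), so (17/851) = +(851/17).
Reduce top mod 17: now compute (1/17).
Reached (1/17) = 1. Collecting the sign flips along the way, the symbol is +1.

1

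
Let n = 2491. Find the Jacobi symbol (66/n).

-1

Pull out 2: since 2491 ≡ 3 (mod 8), (2/2491) = -1.
Reciprocity: 33 ≡ 1 and 2491 ≡ 3 (mod 4), so (33/2491) = +(2491/33).
Reduce top mod 33: now compute (16/33).
Pull out 2^4: since 33 ≡ 1 (mod 8), (2/33) = +1, so (2/33)^4 = +1.
Reached (1/33) = 1. Collecting the sign flips along the way, the symbol is -1.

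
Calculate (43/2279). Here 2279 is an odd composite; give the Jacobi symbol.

Reciprocity: 43 ≡ 3 and 2279 ≡ 3 (mod 4), so (43/2279) = −(2279/43).
Reduce top mod 43: now compute (0/43).
Top reduces to 0: gcd > 1, so the symbol is 0.

0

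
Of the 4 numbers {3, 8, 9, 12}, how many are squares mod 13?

3

(3/13) = +1 → QR.
(8/13) = -1 → non-residue.
(9/13) = +1 → QR.
(12/13) = +1 → QR.
Total quadratic residues among the 4: 3.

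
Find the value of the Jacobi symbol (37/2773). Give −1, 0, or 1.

Reciprocity: 37 ≡ 1 and 2773 ≡ 1 (mod 4), so (37/2773) = +(2773/37).
Reduce top mod 37: now compute (35/37).
Reciprocity: 35 ≡ 3 and 37 ≡ 1 (mod 4), so (35/37) = +(37/35).
Reduce top mod 35: now compute (2/35).
Pull out 2: since 35 ≡ 3 (mod 8), (2/35) = -1.
Reached (1/35) = 1. Collecting the sign flips along the way, the symbol is -1.

-1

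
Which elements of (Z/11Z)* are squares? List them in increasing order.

Square k = 1,…,5 (k and 11−k give the same square):
1²=1, 2²=4, 3²=9, 4²≡5, 5²≡3 (mod 11).
So the quadratic residues mod 11 are {1, 3, 4, 5, 9}.

1,3,4,5,9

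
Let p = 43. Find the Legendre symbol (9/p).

1

Reciprocity: 9 ≡ 1 and 43 ≡ 3 (mod 4), so (9/43) = +(43/9).
Reduce top mod 9: now compute (7/9).
Reciprocity: 7 ≡ 3 and 9 ≡ 1 (mod 4), so (7/9) = +(9/7).
Reduce top mod 7: now compute (2/7).
Pull out 2: since 7 ≡ 7 (mod 8), (2/7) = +1.
Reached (1/7) = 1. Collecting the sign flips along the way, the symbol is +1.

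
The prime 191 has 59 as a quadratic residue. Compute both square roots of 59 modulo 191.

Since 191 ≡ 3 (mod 4), a square root of 59 is 59^((191+1)/4) = 59^48 mod 191.
Repeated squaring: 59^2≡43, 59^4≡130, 59^8≡92, 59^16≡60, 59^32≡162 (mod 191).
59^48 = 59^(32+16) ≡ 170 (mod 191).
Check: 170² = 28900 ≡ 59 (mod 191). The two roots are 21 and 170.

21, 170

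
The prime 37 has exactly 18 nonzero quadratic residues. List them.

1,3,4,7,9,10,11,12,16,21,25,26,27,28,30,33,34,36

Square k = 1,…,18 (k and 37−k give the same square):
1²=1, 2²=4, 3²=9, 4²=16, 5²=25, 6²=36, 7²≡12, 8²≡27, 9²≡7, 10²≡26, 11²≡10, 12²≡33, 13²≡21, 14²≡11, 15²≡3, 16²≡34, 17²≡30, 18²≡28 (mod 37).
So the quadratic residues mod 37 are {1, 3, 4, 7, 9, 10, 11, 12, 16, 21, 25, 26, 27, 28, 30, 33, 34, 36}.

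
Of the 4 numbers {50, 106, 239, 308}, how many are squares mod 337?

(50/337) = +1 → QR.
(106/337) = -1 → non-residue.
(239/337) = +1 → QR.
(308/337) = -1 → non-residue.
Total quadratic residues among the 4: 2.

2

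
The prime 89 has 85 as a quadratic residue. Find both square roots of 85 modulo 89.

89 ≡ 1 (mod 4), so we find a root by search.
Trying successive values, 21² = 441 ≡ 85 (mod 89). The other root is 89 − 21 = 68.

21, 68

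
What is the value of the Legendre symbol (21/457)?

1

Reciprocity: 21 ≡ 1 and 457 ≡ 1 (mod 4), so (21/457) = +(457/21).
Reduce top mod 21: now compute (16/21).
Pull out 2^4: since 21 ≡ 5 (mod 8), (2/21) = -1, so (2/21)^4 = +1.
Reached (1/21) = 1. Collecting the sign flips along the way, the symbol is +1.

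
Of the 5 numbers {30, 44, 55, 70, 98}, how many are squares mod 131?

(30/131) = -1 → non-residue.
(44/131) = +1 → QR.
(55/131) = +1 → QR.
(70/131) = -1 → non-residue.
(98/131) = -1 → non-residue.
Total quadratic residues among the 5: 2.

2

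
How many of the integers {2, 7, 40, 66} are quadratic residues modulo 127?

(2/127) = +1 → QR.
(7/127) = -1 → non-residue.
(40/127) = -1 → non-residue.
(66/127) = -1 → non-residue.
Total quadratic residues among the 4: 1.

1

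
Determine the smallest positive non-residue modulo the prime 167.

(2/167) = +1, so 2 is a residue.
(3/167) = +1, so 3 is a residue.
(4/167) = +1, so 4 is a residue.
(5/167) = −1, so 5 is the smallest positive non-residue mod 167.

5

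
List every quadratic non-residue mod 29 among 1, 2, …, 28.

Square k = 1,…,14 (k and 29−k give the same square):
1²=1, 2²=4, 3²=9, 4²=16, 5²=25, 6²≡7, 7²≡20, 8²≡6, 9²≡23, 10²≡13, 11²≡5, 12²≡28, 13²≡24, 14²≡22 (mod 29).
The residues are {1, 4, 5, 6, 7, 9, 13, 16, 20, 22, 23, 24, 25, 28}; the non-residues are the remaining 14 nonzero classes.

2 3 8 10 11 12 14 15 17 18 19 21 26 27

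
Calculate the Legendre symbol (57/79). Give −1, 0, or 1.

-1

Reciprocity: 57 ≡ 1 and 79 ≡ 3 (mod 4), so (57/79) = +(79/57).
Reduce top mod 57: now compute (22/57).
Pull out 2: since 57 ≡ 1 (mod 8), (2/57) = +1.
Reciprocity: 11 ≡ 3 and 57 ≡ 1 (mod 4), so (11/57) = +(57/11).
Reduce top mod 11: now compute (2/11).
Pull out 2: since 11 ≡ 3 (mod 8), (2/11) = -1.
Reached (1/11) = 1. Collecting the sign flips along the way, the symbol is -1.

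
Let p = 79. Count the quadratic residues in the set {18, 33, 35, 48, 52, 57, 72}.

(18/79) = +1 → QR.
(33/79) = -1 → non-residue.
(35/79) = -1 → non-residue.
(48/79) = -1 → non-residue.
(52/79) = +1 → QR.
(57/79) = -1 → non-residue.
(72/79) = +1 → QR.
Total quadratic residues among the 7: 3.

3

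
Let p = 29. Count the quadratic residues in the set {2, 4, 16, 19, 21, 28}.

(2/29) = -1 → non-residue.
(4/29) = +1 → QR.
(16/29) = +1 → QR.
(19/29) = -1 → non-residue.
(21/29) = -1 → non-residue.
(28/29) = +1 → QR.
Total quadratic residues among the 6: 3.

3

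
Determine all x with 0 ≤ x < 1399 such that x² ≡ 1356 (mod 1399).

556, 843

Since 1399 ≡ 3 (mod 4), a square root of 1356 is 1356^((1399+1)/4) = 1356^350 mod 1399.
Repeated squaring: 1356^2≡450, 1356^4≡1044, 1356^8≡115, 1356^16≡634, 1356^32≡443, 1356^64≡389, 1356^128≡229, 1356^256≡678 (mod 1399).
1356^350 = 1356^(256+64+16+8+4+2) ≡ 843 (mod 1399).
Check: 843² = 710649 ≡ 1356 (mod 1399). The two roots are 556 and 843.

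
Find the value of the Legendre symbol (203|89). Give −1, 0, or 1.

1

First reduce: 203 ≡ 25 (mod 89).
Reciprocity: 25 ≡ 1 and 89 ≡ 1 (mod 4), so (25/89) = +(89/25).
Reduce top mod 25: now compute (14/25).
Pull out 2: since 25 ≡ 1 (mod 8), (2/25) = +1.
Reciprocity: 7 ≡ 3 and 25 ≡ 1 (mod 4), so (7/25) = +(25/7).
Reduce top mod 7: now compute (4/7).
Pull out 2^2: since 7 ≡ 7 (mod 8), (2/7) = +1, so (2/7)^2 = +1.
Reached (1/7) = 1. Collecting the sign flips along the way, the symbol is +1.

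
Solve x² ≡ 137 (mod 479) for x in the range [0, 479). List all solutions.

Since 479 ≡ 3 (mod 4), a square root of 137 is 137^((479+1)/4) = 137^120 mod 479.
Repeated squaring: 137^2≡88, 137^4≡80, 137^8≡173, 137^16≡231, 137^32≡192, 137^64≡460 (mod 479).
137^120 = 137^(64+32+16+8) ≡ 63 (mod 479).
Check: 63² = 3969 ≡ 137 (mod 479). The two roots are 63 and 416.

63, 416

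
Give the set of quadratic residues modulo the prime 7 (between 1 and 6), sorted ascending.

Square k = 1,…,3 (k and 7−k give the same square):
1²=1, 2²=4, 3²≡2 (mod 7).
So the quadratic residues mod 7 are {1, 2, 4}.

1, 2, 4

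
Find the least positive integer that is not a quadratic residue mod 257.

(2/257) = +1, so 2 is a residue.
(3/257) = −1, so 3 is the smallest positive non-residue mod 257.

3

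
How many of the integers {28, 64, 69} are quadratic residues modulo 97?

1

(28/97) = -1 → non-residue.
(64/97) = +1 → QR.
(69/97) = -1 → non-residue.
Total quadratic residues among the 3: 1.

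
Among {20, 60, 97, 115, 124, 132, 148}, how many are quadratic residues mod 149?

4

(20/149) = +1 → QR.
(60/149) = -1 → non-residue.
(97/149) = -1 → non-residue.
(115/149) = -1 → non-residue.
(124/149) = +1 → QR.
(132/149) = +1 → QR.
(148/149) = +1 → QR.
Total quadratic residues among the 7: 4.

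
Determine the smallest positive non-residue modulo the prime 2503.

(2/2503) = +1, so 2 is a residue.
(3/2503) = −1, so 3 is the smallest positive non-residue mod 2503.

3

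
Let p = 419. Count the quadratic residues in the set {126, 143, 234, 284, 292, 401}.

(126/419) = -1 → non-residue.
(143/419) = -1 → non-residue.
(234/419) = -1 → non-residue.
(284/419) = -1 → non-residue.
(292/419) = +1 → QR.
(401/419) = +1 → QR.
Total quadratic residues among the 6: 2.

2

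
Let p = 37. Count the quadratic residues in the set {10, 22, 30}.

(10/37) = +1 → QR.
(22/37) = -1 → non-residue.
(30/37) = +1 → QR.
Total quadratic residues among the 3: 2.

2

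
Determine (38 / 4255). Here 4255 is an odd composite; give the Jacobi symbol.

1

Pull out 2: since 4255 ≡ 7 (mod 8), (2/4255) = +1.
Reciprocity: 19 ≡ 3 and 4255 ≡ 3 (mod 4), so (19/4255) = −(4255/19).
Reduce top mod 19: now compute (18/19).
Pull out 2: since 19 ≡ 3 (mod 8), (2/19) = -1.
Reciprocity: 9 ≡ 1 and 19 ≡ 3 (mod 4), so (9/19) = +(19/9).
Reduce top mod 9: now compute (1/9).
Reached (1/9) = 1. Collecting the sign flips along the way, the symbol is +1.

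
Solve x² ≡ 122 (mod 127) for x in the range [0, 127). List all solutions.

54, 73

Since 127 ≡ 3 (mod 4), a square root of 122 is 122^((127+1)/4) = 122^32 mod 127.
Repeated squaring: 122^2≡25, 122^4≡117, 122^8≡100, 122^16≡94, 122^32≡73 (mod 127).
122^32 = 122^(32) ≡ 73 (mod 127).
Check: 73² = 5329 ≡ 122 (mod 127). The two roots are 54 and 73.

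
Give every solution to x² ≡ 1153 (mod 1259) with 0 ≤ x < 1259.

372, 887

Since 1259 ≡ 3 (mod 4), a square root of 1153 is 1153^((1259+1)/4) = 1153^315 mod 1259.
Repeated squaring: 1153^2≡1164, 1153^4≡212, 1153^8≡879, 1153^16≡874, 1153^32≡922, 1153^64≡259, 1153^128≡354, 1153^256≡675 (mod 1259).
1153^315 = 1153^(256+32+16+8+2+1) ≡ 887 (mod 1259).
Check: 887² = 786769 ≡ 1153 (mod 1259). The two roots are 372 and 887.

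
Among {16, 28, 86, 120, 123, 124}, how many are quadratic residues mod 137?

4

(16/137) = +1 → QR.
(28/137) = +1 → QR.
(86/137) = -1 → non-residue.
(120/137) = +1 → QR.
(123/137) = +1 → QR.
(124/137) = -1 → non-residue.
Total quadratic residues among the 6: 4.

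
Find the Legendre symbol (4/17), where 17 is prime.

Pull out 2^2: since 17 ≡ 1 (mod 8), (2/17) = +1, so (2/17)^2 = +1.
Reached (1/17) = 1. Collecting the sign flips along the way, the symbol is +1.

1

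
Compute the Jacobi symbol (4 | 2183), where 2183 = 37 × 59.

Pull out 2^2: since 2183 ≡ 7 (mod 8), (2/2183) = +1, so (2/2183)^2 = +1.
Reached (1/2183) = 1. Collecting the sign flips along the way, the symbol is +1.

1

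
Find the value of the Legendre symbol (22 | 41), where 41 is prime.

Pull out 2: since 41 ≡ 1 (mod 8), (2/41) = +1.
Reciprocity: 11 ≡ 3 and 41 ≡ 1 (mod 4), so (11/41) = +(41/11).
Reduce top mod 11: now compute (8/11).
Pull out 2^3: since 11 ≡ 3 (mod 8), (2/11) = -1, so (2/11)^3 = -1.
Reached (1/11) = 1. Collecting the sign flips along the way, the symbol is -1.

-1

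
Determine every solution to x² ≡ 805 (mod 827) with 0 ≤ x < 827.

Since 827 ≡ 3 (mod 4), a square root of 805 is 805^((827+1)/4) = 805^207 mod 827.
Repeated squaring: 805^2≡484, 805^4≡215, 805^8≡740, 805^16≡126, 805^32≡163, 805^64≡105, 805^128≡274 (mod 827).
805^207 = 805^(128+64+8+4+2+1) ≡ 476 (mod 827).
Check: 476² = 226576 ≡ 805 (mod 827). The two roots are 351 and 476.

351, 476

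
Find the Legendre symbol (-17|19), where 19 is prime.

First reduce: -17 ≡ 2 (mod 19).
Pull out 2: since 19 ≡ 3 (mod 8), (2/19) = -1.
Reached (1/19) = 1. Collecting the sign flips along the way, the symbol is -1.

-1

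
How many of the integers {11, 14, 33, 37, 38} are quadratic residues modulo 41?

(11/41) = -1 → non-residue.
(14/41) = -1 → non-residue.
(33/41) = +1 → QR.
(37/41) = +1 → QR.
(38/41) = -1 → non-residue.
Total quadratic residues among the 5: 2.

2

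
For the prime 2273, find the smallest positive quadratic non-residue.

(2/2273) = +1, so 2 is a residue.
(3/2273) = −1, so 3 is the smallest positive non-residue mod 2273.

3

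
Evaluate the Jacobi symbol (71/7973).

-1

Reciprocity: 71 ≡ 3 and 7973 ≡ 1 (mod 4), so (71/7973) = +(7973/71).
Reduce top mod 71: now compute (21/71).
Reciprocity: 21 ≡ 1 and 71 ≡ 3 (mod 4), so (21/71) = +(71/21).
Reduce top mod 21: now compute (8/21).
Pull out 2^3: since 21 ≡ 5 (mod 8), (2/21) = -1, so (2/21)^3 = -1.
Reached (1/21) = 1. Collecting the sign flips along the way, the symbol is -1.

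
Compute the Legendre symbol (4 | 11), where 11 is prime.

1

Pull out 2^2: since 11 ≡ 3 (mod 8), (2/11) = -1, so (2/11)^2 = +1.
Reached (1/11) = 1. Collecting the sign flips along the way, the symbol is +1.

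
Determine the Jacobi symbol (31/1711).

Reciprocity: 31 ≡ 3 and 1711 ≡ 3 (mod 4), so (31/1711) = −(1711/31).
Reduce top mod 31: now compute (6/31).
Pull out 2: since 31 ≡ 7 (mod 8), (2/31) = +1.
Reciprocity: 3 ≡ 3 and 31 ≡ 3 (mod 4), so (3/31) = −(31/3).
Reduce top mod 3: now compute (1/3).
Reached (1/3) = 1. Collecting the sign flips along the way, the symbol is +1.

1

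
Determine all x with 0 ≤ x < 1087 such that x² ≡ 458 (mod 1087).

Since 1087 ≡ 3 (mod 4), a square root of 458 is 458^((1087+1)/4) = 458^272 mod 1087.
Repeated squaring: 458^2≡1060, 458^4≡729, 458^8≡985, 458^16≡621, 458^32≡843, 458^64≡838, 458^128≡42, 458^256≡677 (mod 1087).
458^272 = 458^(256+16) ≡ 835 (mod 1087).
Check: 835² = 697225 ≡ 458 (mod 1087). The two roots are 252 and 835.

252, 835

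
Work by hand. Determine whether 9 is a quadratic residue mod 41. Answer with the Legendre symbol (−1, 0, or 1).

1

Euler's criterion: (9/41) ≡ 9^20 (mod 41).
9^2 ≡ 40 (mod 41)
9^4 ≡ 1 (mod 41)
9^8 ≡ 1 (mod 41)
9^16 ≡ 1 (mod 41)
9^20 = 9^(16+4) ≡ 1 (mod 41).
Result is 1, so (9/41) = 1.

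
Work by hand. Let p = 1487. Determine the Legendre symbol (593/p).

1

Reciprocity: 593 ≡ 1 and 1487 ≡ 3 (mod 4), so (593/1487) = +(1487/593).
Reduce top mod 593: now compute (301/593).
Reciprocity: 301 ≡ 1 and 593 ≡ 1 (mod 4), so (301/593) = +(593/301).
Reduce top mod 301: now compute (292/301).
Pull out 2^2: since 301 ≡ 5 (mod 8), (2/301) = -1, so (2/301)^2 = +1.
Reciprocity: 73 ≡ 1 and 301 ≡ 1 (mod 4), so (73/301) = +(301/73).
Reduce top mod 73: now compute (9/73).
Reciprocity: 9 ≡ 1 and 73 ≡ 1 (mod 4), so (9/73) = +(73/9).
Reduce top mod 9: now compute (1/9).
Reached (1/9) = 1. Collecting the sign flips along the way, the symbol is +1.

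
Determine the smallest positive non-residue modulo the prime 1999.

(2/1999) = +1, so 2 is a residue.
(3/1999) = −1, so 3 is the smallest positive non-residue mod 1999.

3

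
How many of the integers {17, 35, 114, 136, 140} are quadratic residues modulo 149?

(17/149) = +1 → QR.
(35/149) = +1 → QR.
(114/149) = +1 → QR.
(136/149) = -1 → non-residue.
(140/149) = +1 → QR.
Total quadratic residues among the 5: 4.

4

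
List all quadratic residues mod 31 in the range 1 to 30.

Square k = 1,…,15 (k and 31−k give the same square):
1²=1, 2²=4, 3²=9, 4²=16, 5²=25, 6²≡5, 7²≡18, 8²≡2, 9²≡19, 10²≡7, 11²≡28, 12²≡20, 13²≡14, 14²≡10, 15²≡8 (mod 31).
So the quadratic residues mod 31 are {1, 2, 4, 5, 7, 8, 9, 10, 14, 16, 18, 19, 20, 25, 28}.

1, 2, 4, 5, 7, 8, 9, 10, 14, 16, 18, 19, 20, 25, 28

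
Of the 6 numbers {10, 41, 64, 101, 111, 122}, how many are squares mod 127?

(10/127) = -1 → non-residue.
(41/127) = +1 → QR.
(64/127) = +1 → QR.
(101/127) = -1 → non-residue.
(111/127) = -1 → non-residue.
(122/127) = +1 → QR.
Total quadratic residues among the 6: 3.

3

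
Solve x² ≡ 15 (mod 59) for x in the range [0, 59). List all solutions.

Since 59 ≡ 3 (mod 4), a square root of 15 is 15^((59+1)/4) = 15^15 mod 59.
Repeated squaring: 15^2≡48, 15^4≡3, 15^8≡9 (mod 59).
15^15 = 15^(8+4+2+1) ≡ 29 (mod 59).
Check: 29² = 841 ≡ 15 (mod 59). The two roots are 29 and 30.

29, 30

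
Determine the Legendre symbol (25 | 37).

Euler's criterion: (25/37) ≡ 25^18 (mod 37).
25^2 ≡ 33 (mod 37)
25^4 ≡ 16 (mod 37)
25^8 ≡ 34 (mod 37)
25^16 ≡ 9 (mod 37)
25^18 = 25^(16+2) ≡ 1 (mod 37).
Result is 1, so (25/37) = 1.

1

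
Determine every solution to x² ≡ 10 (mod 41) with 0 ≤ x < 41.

16, 25

41 ≡ 1 (mod 4), so we find a root by search.
Trying successive values, 16² = 256 ≡ 10 (mod 41). The other root is 41 − 16 = 25.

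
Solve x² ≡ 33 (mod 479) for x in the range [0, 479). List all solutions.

Since 479 ≡ 3 (mod 4), a square root of 33 is 33^((479+1)/4) = 33^120 mod 479.
Repeated squaring: 33^2≡131, 33^4≡396, 33^8≡183, 33^16≡438, 33^32≡244, 33^64≡140 (mod 479).
33^120 = 33^(64+32+16+8) ≡ 361 (mod 479).
Check: 361² = 130321 ≡ 33 (mod 479). The two roots are 118 and 361.

118, 361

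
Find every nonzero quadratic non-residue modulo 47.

Square k = 1,…,23 (k and 47−k give the same square):
1²=1, 2²=4, 3²=9, 4²=16, 5²=25, 6²=36, 7²≡2, 8²≡17, 9²≡34, 10²≡6, 11²≡27, 12²≡3, 13²≡28, 14²≡8, 15²≡37, 16²≡21, 17²≡7, 18²≡42, 19²≡32, 20²≡24, 21²≡18, 22²≡14, 23²≡12 (mod 47).
The residues are {1, 2, 3, 4, 6, 7, 8, 9, 12, 14, 16, 17, 18, 21, 24, 25, 27, 28, 32, 34, 36, 37, 42}; the non-residues are the remaining 23 nonzero classes.

5 10 11 13 15 19 20 22 23 26 29 30 31 33 35 38 39 40 41 43 44 45 46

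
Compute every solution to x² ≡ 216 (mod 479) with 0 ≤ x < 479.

185, 294

Since 479 ≡ 3 (mod 4), a square root of 216 is 216^((479+1)/4) = 216^120 mod 479.
Repeated squaring: 216^2≡193, 216^4≡366, 216^8≡315, 216^16≡72, 216^32≡394, 216^64≡40 (mod 479).
216^120 = 216^(64+32+16+8) ≡ 294 (mod 479).
Check: 294² = 86436 ≡ 216 (mod 479). The two roots are 185 and 294.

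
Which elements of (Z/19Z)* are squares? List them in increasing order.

Square k = 1,…,9 (k and 19−k give the same square):
1²=1, 2²=4, 3²=9, 4²=16, 5²≡6, 6²≡17, 7²≡11, 8²≡7, 9²≡5 (mod 19).
So the quadratic residues mod 19 are {1, 4, 5, 6, 7, 9, 11, 16, 17}.

1, 4, 5, 6, 7, 9, 11, 16, 17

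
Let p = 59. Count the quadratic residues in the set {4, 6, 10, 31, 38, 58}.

1

(4/59) = +1 → QR.
(6/59) = -1 → non-residue.
(10/59) = -1 → non-residue.
(31/59) = -1 → non-residue.
(38/59) = -1 → non-residue.
(58/59) = -1 → non-residue.
Total quadratic residues among the 6: 1.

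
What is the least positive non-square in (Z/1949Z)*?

(2/1949) = −1, so 2 is the smallest positive non-residue mod 1949.

2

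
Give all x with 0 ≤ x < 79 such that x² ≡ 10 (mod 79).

22, 57

Since 79 ≡ 3 (mod 4), a square root of 10 is 10^((79+1)/4) = 10^20 mod 79.
Repeated squaring: 10^2≡21, 10^4≡46, 10^8≡62, 10^16≡52 (mod 79).
10^20 = 10^(16+4) ≡ 22 (mod 79).
Check: 22² = 484 ≡ 10 (mod 79). The two roots are 22 and 57.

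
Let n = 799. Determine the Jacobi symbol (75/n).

-1

Reciprocity: 75 ≡ 3 and 799 ≡ 3 (mod 4), so (75/799) = −(799/75).
Reduce top mod 75: now compute (49/75).
Reciprocity: 49 ≡ 1 and 75 ≡ 3 (mod 4), so (49/75) = +(75/49).
Reduce top mod 49: now compute (26/49).
Pull out 2: since 49 ≡ 1 (mod 8), (2/49) = +1.
Reciprocity: 13 ≡ 1 and 49 ≡ 1 (mod 4), so (13/49) = +(49/13).
Reduce top mod 13: now compute (10/13).
Pull out 2: since 13 ≡ 5 (mod 8), (2/13) = -1.
Reciprocity: 5 ≡ 1 and 13 ≡ 1 (mod 4), so (5/13) = +(13/5).
Reduce top mod 5: now compute (3/5).
Reciprocity: 3 ≡ 3 and 5 ≡ 1 (mod 4), so (3/5) = +(5/3).
Reduce top mod 3: now compute (2/3).
Pull out 2: since 3 ≡ 3 (mod 8), (2/3) = -1.
Reached (1/3) = 1. Collecting the sign flips along the way, the symbol is -1.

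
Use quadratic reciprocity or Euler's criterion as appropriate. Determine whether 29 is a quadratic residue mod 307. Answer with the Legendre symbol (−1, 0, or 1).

Euler's criterion: (29/307) ≡ 29^153 (mod 307).
29^2 ≡ 227 (mod 307)
29^4 ≡ 260 (mod 307)
29^8 ≡ 60 (mod 307)
29^16 ≡ 223 (mod 307)
29^32 ≡ 302 (mod 307)
29^64 ≡ 25 (mod 307)
29^128 ≡ 11 (mod 307)
29^153 = 29^(128+16+8+1) ≡ 306 (mod 307).
Result is 306 ≡ −1, so (29/307) = −1.

-1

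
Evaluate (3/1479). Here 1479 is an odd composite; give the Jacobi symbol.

Reciprocity: 3 ≡ 3 and 1479 ≡ 3 (mod 4), so (3/1479) = −(1479/3).
Reduce top mod 3: now compute (0/3).
Top reduces to 0: gcd > 1, so the symbol is 0.

0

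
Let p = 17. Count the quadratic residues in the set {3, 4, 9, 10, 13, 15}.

(3/17) = -1 → non-residue.
(4/17) = +1 → QR.
(9/17) = +1 → QR.
(10/17) = -1 → non-residue.
(13/17) = +1 → QR.
(15/17) = +1 → QR.
Total quadratic residues among the 6: 4.

4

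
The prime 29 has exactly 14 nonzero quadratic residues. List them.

1, 4, 5, 6, 7, 9, 13, 16, 20, 22, 23, 24, 25, 28

Square k = 1,…,14 (k and 29−k give the same square):
1²=1, 2²=4, 3²=9, 4²=16, 5²=25, 6²≡7, 7²≡20, 8²≡6, 9²≡23, 10²≡13, 11²≡5, 12²≡28, 13²≡24, 14²≡22 (mod 29).
So the quadratic residues mod 29 are {1, 4, 5, 6, 7, 9, 13, 16, 20, 22, 23, 24, 25, 28}.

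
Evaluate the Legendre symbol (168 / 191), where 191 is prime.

Euler's criterion: (168/191) ≡ 168^95 (mod 191).
168^2 ≡ 147 (mod 191)
168^4 ≡ 26 (mod 191)
168^8 ≡ 103 (mod 191)
168^16 ≡ 104 (mod 191)
168^32 ≡ 120 (mod 191)
168^64 ≡ 75 (mod 191)
168^95 = 168^(64+16+8+4+2+1) ≡ 190 (mod 191).
Result is 190 ≡ −1, so (168/191) = −1.

-1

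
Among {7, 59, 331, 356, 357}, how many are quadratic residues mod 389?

3

(7/389) = +1 → QR.
(59/389) = +1 → QR.
(331/389) = +1 → QR.
(356/389) = -1 → non-residue.
(357/389) = -1 → non-residue.
Total quadratic residues among the 5: 3.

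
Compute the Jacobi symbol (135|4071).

0

Reciprocity: 135 ≡ 3 and 4071 ≡ 3 (mod 4), so (135/4071) = −(4071/135).
Reduce top mod 135: now compute (21/135).
Reciprocity: 21 ≡ 1 and 135 ≡ 3 (mod 4), so (21/135) = +(135/21).
Reduce top mod 21: now compute (9/21).
Reciprocity: 9 ≡ 1 and 21 ≡ 1 (mod 4), so (9/21) = +(21/9).
Reduce top mod 9: now compute (3/9).
Reciprocity: 3 ≡ 3 and 9 ≡ 1 (mod 4), so (3/9) = +(9/3).
Reduce top mod 3: now compute (0/3).
Top reduces to 0: gcd > 1, so the symbol is 0.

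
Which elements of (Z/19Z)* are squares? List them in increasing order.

Square k = 1,…,9 (k and 19−k give the same square):
1²=1, 2²=4, 3²=9, 4²=16, 5²≡6, 6²≡17, 7²≡11, 8²≡7, 9²≡5 (mod 19).
So the quadratic residues mod 19 are {1, 4, 5, 6, 7, 9, 11, 16, 17}.

1, 4, 5, 6, 7, 9, 11, 16, 17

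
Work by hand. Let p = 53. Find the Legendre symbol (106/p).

0

First reduce: 106 ≡ 0 (mod 53).
Top reduces to 0: gcd > 1, so the symbol is 0.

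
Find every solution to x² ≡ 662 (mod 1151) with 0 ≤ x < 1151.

Since 1151 ≡ 3 (mod 4), a square root of 662 is 662^((1151+1)/4) = 662^288 mod 1151.
Repeated squaring: 662^2≡864, 662^4≡648, 662^8≡940, 662^16≡783, 662^32≡757, 662^64≡1002, 662^128≡332, 662^256≡879 (mod 1151).
662^288 = 662^(256+32) ≡ 125 (mod 1151).
Check: 125² = 15625 ≡ 662 (mod 1151). The two roots are 125 and 1026.

125, 1026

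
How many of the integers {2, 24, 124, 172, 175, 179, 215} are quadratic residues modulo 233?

4

(2/233) = +1 → QR.
(24/233) = -1 → non-residue.
(124/233) = +1 → QR.
(172/233) = -1 → non-residue.
(175/233) = +1 → QR.
(179/233) = -1 → non-residue.
(215/233) = +1 → QR.
Total quadratic residues among the 7: 4.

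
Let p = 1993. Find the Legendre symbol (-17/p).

First reduce: -17 ≡ 1976 (mod 1993).
Pull out 2^3: since 1993 ≡ 1 (mod 8), (2/1993) = +1, so (2/1993)^3 = +1.
Reciprocity: 247 ≡ 3 and 1993 ≡ 1 (mod 4), so (247/1993) = +(1993/247).
Reduce top mod 247: now compute (17/247).
Reciprocity: 17 ≡ 1 and 247 ≡ 3 (mod 4), so (17/247) = +(247/17).
Reduce top mod 17: now compute (9/17).
Reciprocity: 9 ≡ 1 and 17 ≡ 1 (mod 4), so (9/17) = +(17/9).
Reduce top mod 9: now compute (8/9).
Pull out 2^3: since 9 ≡ 1 (mod 8), (2/9) = +1, so (2/9)^3 = +1.
Reached (1/9) = 1. Collecting the sign flips along the way, the symbol is +1.

1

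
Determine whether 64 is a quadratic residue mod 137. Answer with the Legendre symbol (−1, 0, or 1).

Pull out 2^6: since 137 ≡ 1 (mod 8), (2/137) = +1, so (2/137)^6 = +1.
Reached (1/137) = 1. Collecting the sign flips along the way, the symbol is +1.

1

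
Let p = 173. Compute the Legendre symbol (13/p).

Reciprocity: 13 ≡ 1 and 173 ≡ 1 (mod 4), so (13/173) = +(173/13).
Reduce top mod 13: now compute (4/13).
Pull out 2^2: since 13 ≡ 5 (mod 8), (2/13) = -1, so (2/13)^2 = +1.
Reached (1/13) = 1. Collecting the sign flips along the way, the symbol is +1.

1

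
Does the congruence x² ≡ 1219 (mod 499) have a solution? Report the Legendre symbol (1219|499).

First reduce: 1219 ≡ 221 (mod 499).
Reciprocity: 221 ≡ 1 and 499 ≡ 3 (mod 4), so (221/499) = +(499/221).
Reduce top mod 221: now compute (57/221).
Reciprocity: 57 ≡ 1 and 221 ≡ 1 (mod 4), so (57/221) = +(221/57).
Reduce top mod 57: now compute (50/57).
Pull out 2: since 57 ≡ 1 (mod 8), (2/57) = +1.
Reciprocity: 25 ≡ 1 and 57 ≡ 1 (mod 4), so (25/57) = +(57/25).
Reduce top mod 25: now compute (7/25).
Reciprocity: 7 ≡ 3 and 25 ≡ 1 (mod 4), so (7/25) = +(25/7).
Reduce top mod 7: now compute (4/7).
Pull out 2^2: since 7 ≡ 7 (mod 8), (2/7) = +1, so (2/7)^2 = +1.
Reached (1/7) = 1. Collecting the sign flips along the way, the symbol is +1.

1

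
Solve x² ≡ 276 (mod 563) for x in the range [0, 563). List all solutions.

Since 563 ≡ 3 (mod 4), a square root of 276 is 276^((563+1)/4) = 276^141 mod 563.
Repeated squaring: 276^2≡171, 276^4≡528, 276^8≡99, 276^16≡230, 276^32≡541, 276^64≡484, 276^128≡48 (mod 563).
276^141 = 276^(128+8+4+1) ≡ 448 (mod 563).
Check: 448² = 200704 ≡ 276 (mod 563). The two roots are 115 and 448.

115, 448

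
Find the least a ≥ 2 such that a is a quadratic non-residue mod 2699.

(2/2699) = −1, so 2 is the smallest positive non-residue mod 2699.

2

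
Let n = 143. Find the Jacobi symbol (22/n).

0

Pull out 2: since 143 ≡ 7 (mod 8), (2/143) = +1.
Reciprocity: 11 ≡ 3 and 143 ≡ 3 (mod 4), so (11/143) = −(143/11).
Reduce top mod 11: now compute (0/11).
Top reduces to 0: gcd > 1, so the symbol is 0.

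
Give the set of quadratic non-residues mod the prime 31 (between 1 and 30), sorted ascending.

Square k = 1,…,15 (k and 31−k give the same square):
1²=1, 2²=4, 3²=9, 4²=16, 5²=25, 6²≡5, 7²≡18, 8²≡2, 9²≡19, 10²≡7, 11²≡28, 12²≡20, 13²≡14, 14²≡10, 15²≡8 (mod 31).
The residues are {1, 2, 4, 5, 7, 8, 9, 10, 14, 16, 18, 19, 20, 25, 28}; the non-residues are the remaining 15 nonzero classes.

3, 6, 11, 12, 13, 15, 17, 21, 22, 23, 24, 26, 27, 29, 30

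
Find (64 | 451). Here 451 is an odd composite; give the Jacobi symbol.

1

Pull out 2^6: since 451 ≡ 3 (mod 8), (2/451) = -1, so (2/451)^6 = +1.
Reached (1/451) = 1. Collecting the sign flips along the way, the symbol is +1.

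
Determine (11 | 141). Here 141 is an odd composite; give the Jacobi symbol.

1

Reciprocity: 11 ≡ 3 and 141 ≡ 1 (mod 4), so (11/141) = +(141/11).
Reduce top mod 11: now compute (9/11).
Reciprocity: 9 ≡ 1 and 11 ≡ 3 (mod 4), so (9/11) = +(11/9).
Reduce top mod 9: now compute (2/9).
Pull out 2: since 9 ≡ 1 (mod 8), (2/9) = +1.
Reached (1/9) = 1. Collecting the sign flips along the way, the symbol is +1.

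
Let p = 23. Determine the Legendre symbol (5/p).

Reciprocity: 5 ≡ 1 and 23 ≡ 3 (mod 4), so (5/23) = +(23/5).
Reduce top mod 5: now compute (3/5).
Reciprocity: 3 ≡ 3 and 5 ≡ 1 (mod 4), so (3/5) = +(5/3).
Reduce top mod 3: now compute (2/3).
Pull out 2: since 3 ≡ 3 (mod 8), (2/3) = -1.
Reached (1/3) = 1. Collecting the sign flips along the way, the symbol is -1.

-1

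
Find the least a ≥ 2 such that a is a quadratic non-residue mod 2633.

3

(2/2633) = +1, so 2 is a residue.
(3/2633) = −1, so 3 is the smallest positive non-residue mod 2633.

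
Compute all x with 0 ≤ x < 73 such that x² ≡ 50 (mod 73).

14, 59

73 ≡ 1 (mod 4), so we find a root by search.
Trying successive values, 14² = 196 ≡ 50 (mod 73). The other root is 73 − 14 = 59.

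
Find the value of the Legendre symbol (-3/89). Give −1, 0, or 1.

-1

Euler's criterion: (-3/89) ≡ 86^44 (mod 89).
86^2 ≡ 9 (mod 89)
86^4 ≡ 81 (mod 89)
86^8 ≡ 64 (mod 89)
86^16 ≡ 2 (mod 89)
86^32 ≡ 4 (mod 89)
86^44 = 86^(32+8+4) ≡ 88 (mod 89).
Result is 88 ≡ −1, so (-3/89) = −1.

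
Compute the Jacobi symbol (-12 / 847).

First reduce: -12 ≡ 835 (mod 847).
Reciprocity: 835 ≡ 3 and 847 ≡ 3 (mod 4), so (835/847) = −(847/835).
Reduce top mod 835: now compute (12/835).
Pull out 2^2: since 835 ≡ 3 (mod 8), (2/835) = -1, so (2/835)^2 = +1.
Reciprocity: 3 ≡ 3 and 835 ≡ 3 (mod 4), so (3/835) = −(835/3).
Reduce top mod 3: now compute (1/3).
Reached (1/3) = 1. Collecting the sign flips along the way, the symbol is +1.

1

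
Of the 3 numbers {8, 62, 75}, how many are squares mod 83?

(8/83) = -1 → non-residue.
(62/83) = -1 → non-residue.
(75/83) = +1 → QR.
Total quadratic residues among the 3: 1.

1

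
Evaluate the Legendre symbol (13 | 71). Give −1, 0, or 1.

Reciprocity: 13 ≡ 1 and 71 ≡ 3 (mod 4), so (13/71) = +(71/13).
Reduce top mod 13: now compute (6/13).
Pull out 2: since 13 ≡ 5 (mod 8), (2/13) = -1.
Reciprocity: 3 ≡ 3 and 13 ≡ 1 (mod 4), so (3/13) = +(13/3).
Reduce top mod 3: now compute (1/3).
Reached (1/3) = 1. Collecting the sign flips along the way, the symbol is -1.

-1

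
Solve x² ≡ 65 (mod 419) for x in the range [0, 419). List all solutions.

Since 419 ≡ 3 (mod 4), a square root of 65 is 65^((419+1)/4) = 65^105 mod 419.
Repeated squaring: 65^2≡35, 65^4≡387, 65^8≡186, 65^16≡238, 65^32≡79, 65^64≡375 (mod 419).
65^105 = 65^(64+32+8+1) ≡ 22 (mod 419).
Check: 22² = 484 ≡ 65 (mod 419). The two roots are 22 and 397.

22, 397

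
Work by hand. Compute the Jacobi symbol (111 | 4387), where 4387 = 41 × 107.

-1

Reciprocity: 111 ≡ 3 and 4387 ≡ 3 (mod 4), so (111/4387) = −(4387/111).
Reduce top mod 111: now compute (58/111).
Pull out 2: since 111 ≡ 7 (mod 8), (2/111) = +1.
Reciprocity: 29 ≡ 1 and 111 ≡ 3 (mod 4), so (29/111) = +(111/29).
Reduce top mod 29: now compute (24/29).
Pull out 2^3: since 29 ≡ 5 (mod 8), (2/29) = -1, so (2/29)^3 = -1.
Reciprocity: 3 ≡ 3 and 29 ≡ 1 (mod 4), so (3/29) = +(29/3).
Reduce top mod 3: now compute (2/3).
Pull out 2: since 3 ≡ 3 (mod 8), (2/3) = -1.
Reached (1/3) = 1. Collecting the sign flips along the way, the symbol is -1.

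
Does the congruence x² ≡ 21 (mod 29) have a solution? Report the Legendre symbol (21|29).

Reciprocity: 21 ≡ 1 and 29 ≡ 1 (mod 4), so (21/29) = +(29/21).
Reduce top mod 21: now compute (8/21).
Pull out 2^3: since 21 ≡ 5 (mod 8), (2/21) = -1, so (2/21)^3 = -1.
Reached (1/21) = 1. Collecting the sign flips along the way, the symbol is -1.

-1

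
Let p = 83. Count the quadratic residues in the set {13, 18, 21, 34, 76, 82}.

1

(13/83) = -1 → non-residue.
(18/83) = -1 → non-residue.
(21/83) = +1 → QR.
(34/83) = -1 → non-residue.
(76/83) = -1 → non-residue.
(82/83) = -1 → non-residue.
Total quadratic residues among the 6: 1.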